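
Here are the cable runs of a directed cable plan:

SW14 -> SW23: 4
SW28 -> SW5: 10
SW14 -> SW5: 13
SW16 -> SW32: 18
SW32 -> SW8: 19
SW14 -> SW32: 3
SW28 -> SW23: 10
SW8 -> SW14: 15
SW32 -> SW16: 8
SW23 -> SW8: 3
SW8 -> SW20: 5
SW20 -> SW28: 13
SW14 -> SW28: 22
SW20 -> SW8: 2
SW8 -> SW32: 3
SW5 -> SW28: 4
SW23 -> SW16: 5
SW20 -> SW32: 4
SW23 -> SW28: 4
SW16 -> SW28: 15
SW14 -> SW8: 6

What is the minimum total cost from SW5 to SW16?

Settle nodes by increasing distance from SW5:
SW5: 0
SW28: 4  (via SW5)
SW23: 14  (via SW28)
SW8: 17  (via SW23)
SW16: 19  (via SW23)
Shortest route: SW5 → SW28 → SW23 → SW16 = 19.

19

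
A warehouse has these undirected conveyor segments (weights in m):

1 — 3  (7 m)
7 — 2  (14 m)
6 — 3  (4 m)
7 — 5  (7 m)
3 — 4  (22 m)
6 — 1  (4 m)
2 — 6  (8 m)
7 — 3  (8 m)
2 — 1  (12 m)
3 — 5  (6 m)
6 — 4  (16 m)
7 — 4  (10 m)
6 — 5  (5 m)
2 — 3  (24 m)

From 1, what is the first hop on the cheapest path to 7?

3

Compare a few routes:
1 → 6 → 3 → 7: 4+4+8 = 16
1 → 6 → 5 → 7: 4+5+7 = 16
1 → 3 → 7: 7+8 = 15
1 → 3 → 5 → 7: 7+6+7 = 20
Cheapest is 1 → 3 → 7 at 15 m.
So from 1 the first move is to 3.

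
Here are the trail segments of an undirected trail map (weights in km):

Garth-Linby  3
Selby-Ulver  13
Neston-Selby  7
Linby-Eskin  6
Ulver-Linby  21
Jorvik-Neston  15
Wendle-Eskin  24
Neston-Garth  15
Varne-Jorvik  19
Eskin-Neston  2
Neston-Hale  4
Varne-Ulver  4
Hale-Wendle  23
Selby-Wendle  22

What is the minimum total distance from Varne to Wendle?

Candidate routes:
Varne - Ulver - Selby - Neston - Eskin - Wendle: 4+13+7+2+24 = 50
Varne - Ulver - Selby - Wendle: 4+13+22 = 39
Cheapest is Varne - Ulver - Selby - Wendle at 39 km.

39 km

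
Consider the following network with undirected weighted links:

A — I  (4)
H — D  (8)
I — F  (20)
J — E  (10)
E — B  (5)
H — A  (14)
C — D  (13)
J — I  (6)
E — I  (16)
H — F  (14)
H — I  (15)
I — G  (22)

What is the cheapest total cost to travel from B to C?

Compare a few routes:
B - E - I - H - D - C: 5+16+15+8+13 = 57
B - E - J - I - A - H - D - C: 5+10+6+4+14+8+13 = 60
The minimum is 57 via B - E - I - H - D - C.

57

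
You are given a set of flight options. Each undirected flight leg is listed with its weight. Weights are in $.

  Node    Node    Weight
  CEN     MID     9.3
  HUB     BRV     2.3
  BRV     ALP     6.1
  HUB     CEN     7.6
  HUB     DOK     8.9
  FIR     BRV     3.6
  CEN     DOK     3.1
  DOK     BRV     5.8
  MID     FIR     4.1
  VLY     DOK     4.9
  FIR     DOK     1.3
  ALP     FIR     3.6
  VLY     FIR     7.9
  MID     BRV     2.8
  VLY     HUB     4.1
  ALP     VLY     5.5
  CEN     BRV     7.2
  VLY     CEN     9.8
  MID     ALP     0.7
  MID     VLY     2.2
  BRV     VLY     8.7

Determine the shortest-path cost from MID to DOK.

$5.4

Shortest distances from MID:
MID: 0
ALP: 0.7  (via MID)
VLY: 2.2  (via MID)
BRV: 2.8  (via MID)
FIR: 4.1  (via MID)
HUB: 5.1  (via BRV)
DOK: 5.4  (via FIR)
Shortest route: MID–FIR–DOK = $5.4.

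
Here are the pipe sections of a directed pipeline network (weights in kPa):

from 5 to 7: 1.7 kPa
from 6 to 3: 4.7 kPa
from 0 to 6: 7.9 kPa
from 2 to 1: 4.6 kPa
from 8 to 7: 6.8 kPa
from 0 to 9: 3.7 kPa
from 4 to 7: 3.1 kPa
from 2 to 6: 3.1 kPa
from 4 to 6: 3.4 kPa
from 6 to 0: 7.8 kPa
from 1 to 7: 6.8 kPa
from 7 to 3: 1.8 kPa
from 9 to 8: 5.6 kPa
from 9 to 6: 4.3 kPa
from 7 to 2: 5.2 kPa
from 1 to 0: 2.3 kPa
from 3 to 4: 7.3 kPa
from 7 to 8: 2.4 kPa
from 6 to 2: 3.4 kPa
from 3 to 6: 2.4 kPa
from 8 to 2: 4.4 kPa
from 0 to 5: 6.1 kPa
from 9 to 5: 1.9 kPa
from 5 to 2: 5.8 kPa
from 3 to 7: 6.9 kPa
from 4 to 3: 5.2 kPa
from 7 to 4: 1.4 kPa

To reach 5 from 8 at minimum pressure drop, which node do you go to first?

Enumerating some paths:
8 - 2 - 1 - 0 - 9 - 5: 4.4+4.6+2.3+3.7+1.9 = 16.9
8 - 2 - 1 - 0 - 5: 4.4+4.6+2.3+6.1 = 17.4
Cheapest is 8 - 2 - 1 - 0 - 9 - 5 at 16.9 kPa.
So from 8 the first move is to 2.

2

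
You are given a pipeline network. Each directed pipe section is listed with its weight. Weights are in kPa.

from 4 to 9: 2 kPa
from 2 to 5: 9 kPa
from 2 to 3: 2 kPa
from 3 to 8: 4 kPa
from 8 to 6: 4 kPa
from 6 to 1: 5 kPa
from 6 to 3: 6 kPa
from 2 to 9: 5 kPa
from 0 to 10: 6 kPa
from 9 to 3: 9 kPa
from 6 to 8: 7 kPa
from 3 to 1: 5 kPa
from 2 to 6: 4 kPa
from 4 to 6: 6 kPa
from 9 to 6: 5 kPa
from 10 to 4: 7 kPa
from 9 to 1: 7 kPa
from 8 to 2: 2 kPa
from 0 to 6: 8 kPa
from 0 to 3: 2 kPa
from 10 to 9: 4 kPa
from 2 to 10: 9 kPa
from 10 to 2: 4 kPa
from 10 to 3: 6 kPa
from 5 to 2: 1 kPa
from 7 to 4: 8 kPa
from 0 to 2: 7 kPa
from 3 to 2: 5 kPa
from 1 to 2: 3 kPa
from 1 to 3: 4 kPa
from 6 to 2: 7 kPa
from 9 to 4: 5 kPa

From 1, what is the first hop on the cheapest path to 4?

Enumerating some paths:
1 - 2 - 10 - 4: 3+9+7 = 19
1 - 2 - 9 - 4: 3+5+5 = 13
The minimum is 13 kPa via 1 - 2 - 9 - 4.
So from 1 the first move is to 2.

2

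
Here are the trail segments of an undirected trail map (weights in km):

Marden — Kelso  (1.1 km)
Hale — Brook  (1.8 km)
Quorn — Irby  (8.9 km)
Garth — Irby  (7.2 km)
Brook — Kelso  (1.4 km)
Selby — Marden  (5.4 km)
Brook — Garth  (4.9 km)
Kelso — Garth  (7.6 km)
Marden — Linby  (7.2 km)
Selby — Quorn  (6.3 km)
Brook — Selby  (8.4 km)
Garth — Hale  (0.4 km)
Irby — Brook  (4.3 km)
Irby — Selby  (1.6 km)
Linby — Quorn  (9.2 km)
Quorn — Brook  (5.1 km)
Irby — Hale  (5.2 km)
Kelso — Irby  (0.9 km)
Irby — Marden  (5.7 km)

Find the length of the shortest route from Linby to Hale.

Running Dijkstra from Linby:
Linby: 0
Marden: 7.2  (via Linby)
Kelso: 8.3  (via Marden)
Irby: 9.2  (via Kelso)
Quorn: 9.2  (via Linby)
Brook: 9.7  (via Kelso)
Selby: 10.8  (via Irby)
Hale: 11.5  (via Brook)
Shortest route: Linby → Marden → Kelso → Brook → Hale = 11.5 km.

11.5 km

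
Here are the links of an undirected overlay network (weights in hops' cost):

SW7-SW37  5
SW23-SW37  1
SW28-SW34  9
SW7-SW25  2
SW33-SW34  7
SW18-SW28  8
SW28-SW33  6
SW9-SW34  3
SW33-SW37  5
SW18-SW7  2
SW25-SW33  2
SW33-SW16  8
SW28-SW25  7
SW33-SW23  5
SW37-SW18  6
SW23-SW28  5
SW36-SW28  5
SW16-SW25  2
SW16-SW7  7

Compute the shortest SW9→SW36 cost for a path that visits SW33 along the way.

21 hops' cost

Shortest SW9→SW33: SW9 → SW34 → SW33 = 10
Shortest SW33→SW36: SW33 → SW28 → SW36 = 11
Total via SW33: 10 + 11 = 21 hops' cost.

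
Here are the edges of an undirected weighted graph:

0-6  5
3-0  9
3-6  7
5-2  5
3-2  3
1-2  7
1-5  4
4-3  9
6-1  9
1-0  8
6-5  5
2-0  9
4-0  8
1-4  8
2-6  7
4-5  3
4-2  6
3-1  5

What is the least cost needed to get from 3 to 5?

Compare a few routes:
3 → 2 → 5: 3+5 = 8
3 → 6 → 5: 7+5 = 12
3 → 4 → 5: 9+3 = 12
3 → 1 → 5: 5+4 = 9
The minimum is 8 via 3 → 2 → 5.

8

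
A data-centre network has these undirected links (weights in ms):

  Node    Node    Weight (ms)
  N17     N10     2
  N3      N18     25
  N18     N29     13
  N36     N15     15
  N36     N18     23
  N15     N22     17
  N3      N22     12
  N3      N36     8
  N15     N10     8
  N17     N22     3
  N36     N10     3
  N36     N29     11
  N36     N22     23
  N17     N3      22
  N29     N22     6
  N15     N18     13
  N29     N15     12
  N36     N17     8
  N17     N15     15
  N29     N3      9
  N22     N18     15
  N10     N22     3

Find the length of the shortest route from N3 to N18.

22 ms

Compare a few routes:
N3 - N29 - N18: 9+13 = 22
N3 - N18: 25 = 25
Cheapest is N3 - N29 - N18 at 22 ms.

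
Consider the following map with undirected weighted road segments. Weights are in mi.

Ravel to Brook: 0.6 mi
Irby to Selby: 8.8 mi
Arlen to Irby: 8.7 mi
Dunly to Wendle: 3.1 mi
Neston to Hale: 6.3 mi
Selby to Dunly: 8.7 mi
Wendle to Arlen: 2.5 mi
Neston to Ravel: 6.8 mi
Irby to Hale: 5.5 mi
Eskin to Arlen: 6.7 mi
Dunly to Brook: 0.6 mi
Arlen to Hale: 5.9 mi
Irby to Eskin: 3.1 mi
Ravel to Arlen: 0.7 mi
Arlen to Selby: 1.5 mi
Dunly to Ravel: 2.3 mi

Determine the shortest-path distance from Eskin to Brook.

8 mi

Shortest distances from Eskin:
Eskin: 0
Irby: 3.1  (via Eskin)
Arlen: 6.7  (via Eskin)
Ravel: 7.4  (via Arlen)
Brook: 8  (via Ravel)
Shortest route: Eskin → Arlen → Ravel → Brook = 8 mi.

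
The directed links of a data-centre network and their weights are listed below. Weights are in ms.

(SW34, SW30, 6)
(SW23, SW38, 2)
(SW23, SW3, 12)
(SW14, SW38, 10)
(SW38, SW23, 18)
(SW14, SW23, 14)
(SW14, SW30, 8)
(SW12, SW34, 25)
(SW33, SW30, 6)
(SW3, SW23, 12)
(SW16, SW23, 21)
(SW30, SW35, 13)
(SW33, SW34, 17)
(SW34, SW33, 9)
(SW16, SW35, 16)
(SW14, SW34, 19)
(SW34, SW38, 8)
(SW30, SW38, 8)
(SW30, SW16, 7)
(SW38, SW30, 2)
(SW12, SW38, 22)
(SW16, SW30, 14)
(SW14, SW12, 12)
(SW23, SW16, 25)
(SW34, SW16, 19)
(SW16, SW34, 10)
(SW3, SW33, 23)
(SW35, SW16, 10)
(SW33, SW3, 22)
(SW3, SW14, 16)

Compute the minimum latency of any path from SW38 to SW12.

Settle nodes by increasing distance from SW38:
SW38: 0
SW30: 2  (via SW38)
SW16: 9  (via SW30)
SW35: 15  (via SW30)
SW23: 18  (via SW38)
SW34: 19  (via SW16)
SW33: 28  (via SW34)
SW3: 30  (via SW23)
SW14: 46  (via SW3)
SW12: 58  (via SW14)
Shortest route: SW38–SW23–SW3–SW14–SW12 = 58 ms.

58 ms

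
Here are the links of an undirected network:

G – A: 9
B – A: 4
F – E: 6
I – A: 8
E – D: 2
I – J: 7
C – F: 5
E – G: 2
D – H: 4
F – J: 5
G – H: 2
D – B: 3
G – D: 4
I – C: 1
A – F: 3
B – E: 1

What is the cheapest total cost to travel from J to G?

13

Enumerating some paths:
J → F → A → B → E → G: 5+3+4+1+2 = 15
J → F → E → G: 5+6+2 = 13
Cheapest is J → F → E → G at 13.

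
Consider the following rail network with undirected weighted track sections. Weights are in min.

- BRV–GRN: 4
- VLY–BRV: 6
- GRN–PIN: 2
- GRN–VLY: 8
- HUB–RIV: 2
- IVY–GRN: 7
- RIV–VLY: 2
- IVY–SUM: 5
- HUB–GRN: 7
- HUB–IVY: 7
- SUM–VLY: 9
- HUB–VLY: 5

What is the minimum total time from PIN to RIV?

Compare a few routes:
PIN → GRN → VLY → RIV: 2+8+2 = 12
PIN → GRN → BRV → VLY → RIV: 2+4+6+2 = 14
PIN → GRN → HUB → RIV: 2+7+2 = 11
The minimum is 11 min via PIN → GRN → HUB → RIV.

11 min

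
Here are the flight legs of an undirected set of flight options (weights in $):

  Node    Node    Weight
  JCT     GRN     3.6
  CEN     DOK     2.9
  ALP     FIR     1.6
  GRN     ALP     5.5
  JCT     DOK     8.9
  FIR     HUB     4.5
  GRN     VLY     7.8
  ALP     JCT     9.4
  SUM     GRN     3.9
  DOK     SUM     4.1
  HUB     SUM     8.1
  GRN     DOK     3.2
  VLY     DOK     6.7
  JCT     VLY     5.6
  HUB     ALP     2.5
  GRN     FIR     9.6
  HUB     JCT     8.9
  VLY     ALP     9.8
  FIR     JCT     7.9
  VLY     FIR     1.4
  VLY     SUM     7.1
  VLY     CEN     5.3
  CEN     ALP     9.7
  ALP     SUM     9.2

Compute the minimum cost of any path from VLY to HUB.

$5.5

Compare a few routes:
VLY - FIR - HUB: 1.4+4.5 = 5.9
VLY - FIR - ALP - HUB: 1.4+1.6+2.5 = 5.5
Cheapest is VLY - FIR - ALP - HUB at $5.5.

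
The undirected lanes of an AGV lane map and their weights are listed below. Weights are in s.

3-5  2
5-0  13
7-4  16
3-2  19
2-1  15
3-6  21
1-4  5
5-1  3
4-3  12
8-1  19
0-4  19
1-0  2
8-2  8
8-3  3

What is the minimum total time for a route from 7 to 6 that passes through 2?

68 s

Shortest 7→2: 7 → 4 → 1 → 2 = 36
Shortest 2→6: 2 → 8 → 3 → 6 = 32
Total via 2: 36 + 32 = 68 s.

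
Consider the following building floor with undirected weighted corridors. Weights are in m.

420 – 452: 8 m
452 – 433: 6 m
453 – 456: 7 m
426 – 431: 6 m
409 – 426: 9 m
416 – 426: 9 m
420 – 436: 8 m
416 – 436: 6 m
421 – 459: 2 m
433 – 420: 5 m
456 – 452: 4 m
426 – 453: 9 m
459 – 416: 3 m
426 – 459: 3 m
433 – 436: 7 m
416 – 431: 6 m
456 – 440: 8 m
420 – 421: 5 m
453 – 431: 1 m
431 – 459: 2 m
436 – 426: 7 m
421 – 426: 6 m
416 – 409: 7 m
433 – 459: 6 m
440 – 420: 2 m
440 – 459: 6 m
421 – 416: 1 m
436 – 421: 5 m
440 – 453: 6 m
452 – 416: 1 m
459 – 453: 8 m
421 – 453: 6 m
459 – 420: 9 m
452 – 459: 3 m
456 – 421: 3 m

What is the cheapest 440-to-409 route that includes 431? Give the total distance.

Shortest 440→431: 440 → 453 → 431 = 7
Best 431 to 409: 431 → 459 → 416 → 409 costing 12
Total via 431: 7 + 12 = 19 m.

19 m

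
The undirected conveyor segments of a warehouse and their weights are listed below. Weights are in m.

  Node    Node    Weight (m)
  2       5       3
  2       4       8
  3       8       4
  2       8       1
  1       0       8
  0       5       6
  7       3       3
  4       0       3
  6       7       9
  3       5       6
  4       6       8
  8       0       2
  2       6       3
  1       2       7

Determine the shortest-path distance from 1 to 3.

Enumerating some paths:
1 → 0 → 8 → 3: 8+2+4 = 14
1 → 2 → 8 → 3: 7+1+4 = 12
1 → 0 → 5 → 3: 8+6+6 = 20
1 → 2 → 5 → 3: 7+3+6 = 16
The minimum is 12 m via 1 → 2 → 8 → 3.

12 m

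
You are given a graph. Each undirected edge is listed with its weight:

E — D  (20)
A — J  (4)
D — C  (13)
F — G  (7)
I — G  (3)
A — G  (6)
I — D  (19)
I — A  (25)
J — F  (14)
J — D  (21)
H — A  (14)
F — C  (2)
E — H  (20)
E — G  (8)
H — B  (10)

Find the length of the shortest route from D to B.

49

Enumerating some paths:
D → E → H → B: 20+20+10 = 50
D → J → A → H → B: 21+4+14+10 = 49
Cheapest is D → J → A → H → B at 49.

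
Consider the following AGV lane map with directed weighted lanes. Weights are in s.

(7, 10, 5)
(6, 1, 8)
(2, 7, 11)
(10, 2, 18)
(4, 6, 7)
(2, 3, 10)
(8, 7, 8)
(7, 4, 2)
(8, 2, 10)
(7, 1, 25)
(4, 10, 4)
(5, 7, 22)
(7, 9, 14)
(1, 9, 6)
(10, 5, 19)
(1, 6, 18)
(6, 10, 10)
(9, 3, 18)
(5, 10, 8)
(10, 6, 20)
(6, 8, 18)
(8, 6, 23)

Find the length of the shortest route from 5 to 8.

Shortest distances from 5:
5: 0
10: 8  (via 5)
7: 22  (via 5)
4: 24  (via 7)
2: 26  (via 10)
6: 28  (via 10)
1: 36  (via 6)
3: 36  (via 2)
9: 36  (via 7)
8: 46  (via 6)
Shortest route: 5–10–6–8 = 46 s.

46 s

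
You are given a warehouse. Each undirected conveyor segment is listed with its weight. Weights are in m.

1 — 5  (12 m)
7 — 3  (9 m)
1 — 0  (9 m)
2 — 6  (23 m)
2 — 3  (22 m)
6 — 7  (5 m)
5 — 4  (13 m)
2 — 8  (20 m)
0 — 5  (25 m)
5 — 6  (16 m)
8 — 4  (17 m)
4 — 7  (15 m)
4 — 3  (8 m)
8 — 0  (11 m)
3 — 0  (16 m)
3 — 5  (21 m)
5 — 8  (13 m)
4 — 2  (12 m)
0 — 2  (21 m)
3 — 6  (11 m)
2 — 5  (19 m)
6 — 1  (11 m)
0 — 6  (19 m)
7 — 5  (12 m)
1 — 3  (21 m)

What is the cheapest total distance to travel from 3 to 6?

11 m

Settle nodes by increasing distance from 3:
3: 0
4: 8  (via 3)
7: 9  (via 3)
6: 11  (via 3)
Shortest route: 3–6 = 11 m.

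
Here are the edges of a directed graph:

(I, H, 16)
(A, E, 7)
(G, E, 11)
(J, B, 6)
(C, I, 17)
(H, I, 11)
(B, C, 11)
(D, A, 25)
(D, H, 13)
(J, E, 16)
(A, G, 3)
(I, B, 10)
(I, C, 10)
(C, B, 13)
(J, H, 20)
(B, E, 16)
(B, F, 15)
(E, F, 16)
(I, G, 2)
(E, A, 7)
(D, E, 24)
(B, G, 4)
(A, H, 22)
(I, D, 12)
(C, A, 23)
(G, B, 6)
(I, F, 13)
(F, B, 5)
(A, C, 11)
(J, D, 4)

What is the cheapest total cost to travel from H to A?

Running Dijkstra from H:
H: 0
I: 11  (via H)
G: 13  (via I)
B: 19  (via G)
C: 21  (via I)
D: 23  (via I)
E: 24  (via G)
F: 24  (via I)
A: 31  (via E)
Shortest route: H–I–G–E–A = 31.

31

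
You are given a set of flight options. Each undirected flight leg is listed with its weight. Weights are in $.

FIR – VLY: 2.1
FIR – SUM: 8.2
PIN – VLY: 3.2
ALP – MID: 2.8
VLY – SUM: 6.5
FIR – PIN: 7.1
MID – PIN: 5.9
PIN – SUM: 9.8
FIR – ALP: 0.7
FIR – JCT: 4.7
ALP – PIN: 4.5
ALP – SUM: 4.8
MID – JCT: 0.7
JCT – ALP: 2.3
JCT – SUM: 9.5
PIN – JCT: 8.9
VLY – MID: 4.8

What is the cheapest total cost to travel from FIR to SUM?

$5.5

Candidate routes:
FIR - ALP - SUM: 0.7+4.8 = 5.5
FIR - SUM: 8.2 = 8.2
Cheapest is FIR - ALP - SUM at $5.5.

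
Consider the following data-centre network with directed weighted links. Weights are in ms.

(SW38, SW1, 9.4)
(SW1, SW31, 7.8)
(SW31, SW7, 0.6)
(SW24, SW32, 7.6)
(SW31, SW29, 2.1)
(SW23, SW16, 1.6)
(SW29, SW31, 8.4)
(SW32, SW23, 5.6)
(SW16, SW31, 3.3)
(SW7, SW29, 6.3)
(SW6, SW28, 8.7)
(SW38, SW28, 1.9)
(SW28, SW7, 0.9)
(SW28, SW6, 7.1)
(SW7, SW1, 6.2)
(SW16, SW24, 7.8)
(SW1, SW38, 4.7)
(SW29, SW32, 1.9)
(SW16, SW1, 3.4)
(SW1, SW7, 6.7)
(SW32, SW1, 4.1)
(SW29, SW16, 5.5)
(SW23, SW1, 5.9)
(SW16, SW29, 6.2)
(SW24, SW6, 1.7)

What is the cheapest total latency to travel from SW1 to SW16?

Compare a few routes:
SW1 - SW31 - SW29 - SW32 - SW23 - SW16: 7.8+2.1+1.9+5.6+1.6 = 19
SW1 - SW7 - SW29 - SW16: 6.7+6.3+5.5 = 18.5
SW1 - SW31 - SW29 - SW16: 7.8+2.1+5.5 = 15.4
The minimum is 15.4 ms via SW1 - SW31 - SW29 - SW16.

15.4 ms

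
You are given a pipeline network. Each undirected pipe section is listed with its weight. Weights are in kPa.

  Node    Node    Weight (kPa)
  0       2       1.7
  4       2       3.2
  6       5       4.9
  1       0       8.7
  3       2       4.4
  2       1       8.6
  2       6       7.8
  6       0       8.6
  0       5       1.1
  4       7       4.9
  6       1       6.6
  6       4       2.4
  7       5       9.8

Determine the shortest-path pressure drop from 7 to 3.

12.5 kPa

Shortest distances from 7:
7: 0
4: 4.9  (via 7)
6: 7.3  (via 4)
2: 8.1  (via 4)
0: 9.8  (via 2)
5: 9.8  (via 7)
3: 12.5  (via 2)
Shortest route: 7 → 4 → 2 → 3 = 12.5 kPa.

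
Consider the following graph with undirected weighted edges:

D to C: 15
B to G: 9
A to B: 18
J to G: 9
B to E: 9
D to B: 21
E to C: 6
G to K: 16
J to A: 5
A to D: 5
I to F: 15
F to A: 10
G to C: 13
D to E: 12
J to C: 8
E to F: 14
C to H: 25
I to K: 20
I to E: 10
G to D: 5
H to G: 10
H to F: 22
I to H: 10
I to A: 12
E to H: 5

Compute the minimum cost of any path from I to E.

Enumerating some paths:
I–H–E: 10+5 = 15
I–E: 10 = 10
Cheapest is I–E at 10.

10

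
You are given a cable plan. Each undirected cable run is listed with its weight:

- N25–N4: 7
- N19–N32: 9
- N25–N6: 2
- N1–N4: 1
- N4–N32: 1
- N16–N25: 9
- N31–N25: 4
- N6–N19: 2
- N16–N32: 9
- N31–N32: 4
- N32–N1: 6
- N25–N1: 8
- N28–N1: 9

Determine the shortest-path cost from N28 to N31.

15

Shortest distances from N28:
N28: 0
N1: 9  (via N28)
N4: 10  (via N1)
N32: 11  (via N4)
N31: 15  (via N32)
Shortest route: N28 → N1 → N4 → N32 → N31 = 15.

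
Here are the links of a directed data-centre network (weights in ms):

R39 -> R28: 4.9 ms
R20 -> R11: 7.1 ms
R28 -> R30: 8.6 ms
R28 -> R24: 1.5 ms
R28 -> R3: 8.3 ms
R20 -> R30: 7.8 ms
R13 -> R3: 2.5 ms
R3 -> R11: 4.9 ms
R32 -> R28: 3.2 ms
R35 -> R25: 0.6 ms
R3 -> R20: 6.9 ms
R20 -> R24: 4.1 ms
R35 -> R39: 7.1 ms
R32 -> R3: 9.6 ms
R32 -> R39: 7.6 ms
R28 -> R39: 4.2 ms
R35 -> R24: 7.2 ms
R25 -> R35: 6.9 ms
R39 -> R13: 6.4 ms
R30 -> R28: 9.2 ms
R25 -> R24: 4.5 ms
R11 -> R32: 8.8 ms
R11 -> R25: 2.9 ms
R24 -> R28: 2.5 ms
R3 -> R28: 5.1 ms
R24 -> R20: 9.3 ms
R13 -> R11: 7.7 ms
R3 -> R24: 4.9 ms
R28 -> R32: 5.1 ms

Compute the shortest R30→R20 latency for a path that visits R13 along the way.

29.2 ms

Shortest R30→R13: R30–R28–R39–R13 = 19.8
Best R13 to R20: R13–R3–R20 costing 9.4
Total via R13: 19.8 + 9.4 = 29.2 ms.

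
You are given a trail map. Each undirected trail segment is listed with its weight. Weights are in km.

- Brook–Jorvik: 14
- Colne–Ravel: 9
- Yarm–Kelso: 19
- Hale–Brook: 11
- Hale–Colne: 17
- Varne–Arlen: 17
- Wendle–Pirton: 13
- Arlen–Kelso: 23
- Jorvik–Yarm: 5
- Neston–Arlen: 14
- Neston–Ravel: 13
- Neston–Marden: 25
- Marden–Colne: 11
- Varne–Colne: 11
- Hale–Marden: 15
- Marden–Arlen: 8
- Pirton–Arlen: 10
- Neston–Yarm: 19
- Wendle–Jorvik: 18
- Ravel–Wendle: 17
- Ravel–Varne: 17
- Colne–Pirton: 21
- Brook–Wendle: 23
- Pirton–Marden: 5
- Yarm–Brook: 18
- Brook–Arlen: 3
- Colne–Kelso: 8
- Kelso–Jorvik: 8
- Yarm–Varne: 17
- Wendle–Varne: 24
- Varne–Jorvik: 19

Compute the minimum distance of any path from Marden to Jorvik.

25 km

Compare a few routes:
Marden - Colne - Kelso - Jorvik: 11+8+8 = 27
Marden - Arlen - Brook - Jorvik: 8+3+14 = 25
Cheapest is Marden - Arlen - Brook - Jorvik at 25 km.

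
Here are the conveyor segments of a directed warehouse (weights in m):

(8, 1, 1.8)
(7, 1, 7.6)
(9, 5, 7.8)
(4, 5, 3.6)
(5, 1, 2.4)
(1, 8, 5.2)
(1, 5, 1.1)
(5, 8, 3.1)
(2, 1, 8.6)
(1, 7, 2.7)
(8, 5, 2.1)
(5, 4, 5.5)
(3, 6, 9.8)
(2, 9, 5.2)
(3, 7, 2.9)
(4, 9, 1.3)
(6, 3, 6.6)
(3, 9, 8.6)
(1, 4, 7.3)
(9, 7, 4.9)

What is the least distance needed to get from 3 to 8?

Shortest distances from 3:
3: 0
7: 2.9  (via 3)
9: 8.6  (via 3)
6: 9.8  (via 3)
1: 10.5  (via 7)
5: 11.6  (via 1)
8: 14.7  (via 5)
Shortest route: 3 → 7 → 1 → 5 → 8 = 14.7 m.

14.7 m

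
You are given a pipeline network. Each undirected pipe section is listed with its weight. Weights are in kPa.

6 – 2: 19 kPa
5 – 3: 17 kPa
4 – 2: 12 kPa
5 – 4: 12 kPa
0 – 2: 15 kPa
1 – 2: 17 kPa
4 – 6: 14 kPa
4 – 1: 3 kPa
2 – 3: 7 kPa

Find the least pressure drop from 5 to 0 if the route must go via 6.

Shortest 5→6: 5–4–6 = 26
Best 6 to 0: 6–2–0 costing 34
Total via 6: 26 + 34 = 60 kPa.

60 kPa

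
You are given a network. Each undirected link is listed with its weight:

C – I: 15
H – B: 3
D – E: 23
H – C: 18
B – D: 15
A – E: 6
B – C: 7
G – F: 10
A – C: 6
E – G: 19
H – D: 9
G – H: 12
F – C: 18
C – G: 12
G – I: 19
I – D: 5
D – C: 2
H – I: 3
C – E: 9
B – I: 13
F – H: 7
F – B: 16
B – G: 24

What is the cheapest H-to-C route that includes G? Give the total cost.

Best H to G: H → G costing 12
Best G to C: G → C costing 12
Total via G: 12 + 12 = 24.

24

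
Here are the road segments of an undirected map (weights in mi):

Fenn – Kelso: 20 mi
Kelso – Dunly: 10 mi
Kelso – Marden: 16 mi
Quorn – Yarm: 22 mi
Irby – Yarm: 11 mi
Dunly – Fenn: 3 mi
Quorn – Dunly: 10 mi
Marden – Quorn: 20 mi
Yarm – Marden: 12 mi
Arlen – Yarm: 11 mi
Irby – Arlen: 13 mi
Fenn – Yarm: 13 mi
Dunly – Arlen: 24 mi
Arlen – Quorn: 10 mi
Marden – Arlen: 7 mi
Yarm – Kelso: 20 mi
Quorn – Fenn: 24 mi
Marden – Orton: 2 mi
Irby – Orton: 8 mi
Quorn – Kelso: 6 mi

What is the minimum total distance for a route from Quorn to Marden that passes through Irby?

Shortest Quorn→Irby: Quorn → Arlen → Irby = 23
Shortest Irby→Marden: Irby → Orton → Marden = 10
Total via Irby: 23 + 10 = 33 mi.

33 mi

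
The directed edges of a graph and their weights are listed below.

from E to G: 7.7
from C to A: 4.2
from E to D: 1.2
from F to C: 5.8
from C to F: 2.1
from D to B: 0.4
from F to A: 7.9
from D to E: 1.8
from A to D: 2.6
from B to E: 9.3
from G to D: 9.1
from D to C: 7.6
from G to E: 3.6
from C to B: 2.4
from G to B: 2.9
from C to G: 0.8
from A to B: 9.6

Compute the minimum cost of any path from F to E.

10.2

Enumerating some paths:
F → C → A → D → E: 5.8+4.2+2.6+1.8 = 14.4
F → C → G → E: 5.8+0.8+3.6 = 10.2
F → C → G → D → E: 5.8+0.8+9.1+1.8 = 17.5
F → A → D → E: 7.9+2.6+1.8 = 12.3
Cheapest is F → C → G → E at 10.2.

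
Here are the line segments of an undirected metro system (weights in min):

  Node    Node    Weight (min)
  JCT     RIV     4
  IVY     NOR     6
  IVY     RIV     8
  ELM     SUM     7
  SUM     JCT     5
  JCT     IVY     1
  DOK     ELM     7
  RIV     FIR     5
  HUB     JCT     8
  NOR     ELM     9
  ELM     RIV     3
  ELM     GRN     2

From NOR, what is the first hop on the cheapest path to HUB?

Enumerating some paths:
NOR–IVY–RIV–JCT–HUB: 6+8+4+8 = 26
NOR–ELM–SUM–JCT–HUB: 9+7+5+8 = 29
NOR–ELM–RIV–JCT–HUB: 9+3+4+8 = 24
NOR–IVY–JCT–HUB: 6+1+8 = 15
Cheapest is NOR–IVY–JCT–HUB at 15 min.
So from NOR the first move is to IVY.

IVY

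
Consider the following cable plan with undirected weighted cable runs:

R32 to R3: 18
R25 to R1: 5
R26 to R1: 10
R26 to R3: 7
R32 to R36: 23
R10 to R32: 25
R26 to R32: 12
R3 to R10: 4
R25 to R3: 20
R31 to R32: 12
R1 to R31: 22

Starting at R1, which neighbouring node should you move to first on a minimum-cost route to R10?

R26

Enumerating some paths:
R1–R26–R3–R10: 10+7+4 = 21
R1–R25–R3–R10: 5+20+4 = 29
R1–R26–R32–R3–R10: 10+12+18+4 = 44
Cheapest is R1–R26–R3–R10 at 21.
So from R1 the first move is to R26.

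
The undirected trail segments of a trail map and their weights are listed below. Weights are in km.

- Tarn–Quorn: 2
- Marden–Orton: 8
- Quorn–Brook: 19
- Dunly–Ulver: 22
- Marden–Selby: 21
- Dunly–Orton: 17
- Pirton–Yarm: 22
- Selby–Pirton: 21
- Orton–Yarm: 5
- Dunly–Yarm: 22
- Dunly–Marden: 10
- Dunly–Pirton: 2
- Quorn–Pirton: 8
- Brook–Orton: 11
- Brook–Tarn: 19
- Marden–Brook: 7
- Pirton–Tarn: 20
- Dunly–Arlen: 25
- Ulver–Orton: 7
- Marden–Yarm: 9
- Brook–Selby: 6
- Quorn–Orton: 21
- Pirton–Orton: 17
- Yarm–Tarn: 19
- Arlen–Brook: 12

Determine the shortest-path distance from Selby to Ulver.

Running Dijkstra from Selby:
Selby: 0
Brook: 6  (via Selby)
Marden: 13  (via Brook)
Orton: 17  (via Brook)
Arlen: 18  (via Brook)
Pirton: 21  (via Selby)
Yarm: 22  (via Marden)
Dunly: 23  (via Marden)
Ulver: 24  (via Orton)
Shortest route: Selby–Brook–Orton–Ulver = 24 km.

24 km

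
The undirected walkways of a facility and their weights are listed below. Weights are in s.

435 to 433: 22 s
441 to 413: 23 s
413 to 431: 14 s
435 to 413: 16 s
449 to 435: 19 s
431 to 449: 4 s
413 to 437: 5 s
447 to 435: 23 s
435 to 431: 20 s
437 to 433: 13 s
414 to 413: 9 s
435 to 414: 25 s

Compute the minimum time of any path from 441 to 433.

41 s

Enumerating some paths:
441–413–437–433: 23+5+13 = 41
441–413–414–435–433: 23+9+25+22 = 79
441–413–431–435–433: 23+14+20+22 = 79
441–413–435–433: 23+16+22 = 61
The minimum is 41 s via 441–413–437–433.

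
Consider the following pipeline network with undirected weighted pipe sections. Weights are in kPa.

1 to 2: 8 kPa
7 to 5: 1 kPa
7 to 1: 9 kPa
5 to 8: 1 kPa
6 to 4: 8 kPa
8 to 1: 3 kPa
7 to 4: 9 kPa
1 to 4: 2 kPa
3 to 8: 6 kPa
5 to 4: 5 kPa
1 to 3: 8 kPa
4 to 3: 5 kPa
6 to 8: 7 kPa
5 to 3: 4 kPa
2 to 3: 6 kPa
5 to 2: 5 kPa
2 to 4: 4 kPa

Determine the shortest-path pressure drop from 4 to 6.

8 kPa

Candidate routes:
4 - 5 - 8 - 6: 5+1+7 = 13
4 - 2 - 5 - 8 - 6: 4+5+1+7 = 17
4 - 1 - 8 - 6: 2+3+7 = 12
4 - 6: 8 = 8
The minimum is 8 kPa via 4 - 6.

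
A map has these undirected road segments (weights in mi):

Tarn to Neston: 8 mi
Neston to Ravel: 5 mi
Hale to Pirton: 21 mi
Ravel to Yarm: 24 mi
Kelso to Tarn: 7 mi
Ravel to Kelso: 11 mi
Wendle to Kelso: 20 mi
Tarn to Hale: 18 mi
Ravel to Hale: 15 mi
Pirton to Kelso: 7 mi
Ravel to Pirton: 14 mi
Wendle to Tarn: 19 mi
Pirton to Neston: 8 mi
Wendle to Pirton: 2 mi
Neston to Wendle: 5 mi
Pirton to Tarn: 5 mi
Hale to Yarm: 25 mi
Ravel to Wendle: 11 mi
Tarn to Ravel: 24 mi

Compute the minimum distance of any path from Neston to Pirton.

7 mi

Settle nodes by increasing distance from Neston:
Neston: 0
Ravel: 5  (via Neston)
Wendle: 5  (via Neston)
Pirton: 7  (via Wendle)
Shortest route: Neston–Wendle–Pirton = 7 mi.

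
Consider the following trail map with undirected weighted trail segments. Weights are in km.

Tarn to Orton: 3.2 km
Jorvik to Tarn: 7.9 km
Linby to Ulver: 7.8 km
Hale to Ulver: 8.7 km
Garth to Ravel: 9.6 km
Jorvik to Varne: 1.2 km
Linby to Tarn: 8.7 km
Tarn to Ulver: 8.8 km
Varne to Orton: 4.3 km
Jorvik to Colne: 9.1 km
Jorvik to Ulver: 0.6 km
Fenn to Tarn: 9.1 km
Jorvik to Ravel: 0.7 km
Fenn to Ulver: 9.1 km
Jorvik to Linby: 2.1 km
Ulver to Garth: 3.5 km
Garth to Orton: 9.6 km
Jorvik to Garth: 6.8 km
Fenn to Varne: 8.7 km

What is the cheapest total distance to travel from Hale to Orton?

Running Dijkstra from Hale:
Hale: 0
Ulver: 8.7  (via Hale)
Jorvik: 9.3  (via Ulver)
Ravel: 10  (via Jorvik)
Varne: 10.5  (via Jorvik)
Linby: 11.4  (via Jorvik)
Garth: 12.2  (via Ulver)
Orton: 14.8  (via Varne)
Shortest route: Hale → Ulver → Jorvik → Varne → Orton = 14.8 km.

14.8 km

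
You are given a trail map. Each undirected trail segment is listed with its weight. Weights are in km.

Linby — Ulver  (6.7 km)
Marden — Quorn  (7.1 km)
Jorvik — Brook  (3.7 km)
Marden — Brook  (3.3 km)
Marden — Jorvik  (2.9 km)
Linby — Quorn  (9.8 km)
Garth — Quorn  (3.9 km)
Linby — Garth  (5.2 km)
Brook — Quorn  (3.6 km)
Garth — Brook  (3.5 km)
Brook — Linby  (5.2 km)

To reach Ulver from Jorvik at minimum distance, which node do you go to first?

Brook

Candidate routes:
Jorvik → Brook → Linby → Ulver: 3.7+5.2+6.7 = 15.6
Jorvik → Marden → Brook → Linby → Ulver: 2.9+3.3+5.2+6.7 = 18.1
Cheapest is Jorvik → Brook → Linby → Ulver at 15.6 km.
So from Jorvik the first move is to Brook.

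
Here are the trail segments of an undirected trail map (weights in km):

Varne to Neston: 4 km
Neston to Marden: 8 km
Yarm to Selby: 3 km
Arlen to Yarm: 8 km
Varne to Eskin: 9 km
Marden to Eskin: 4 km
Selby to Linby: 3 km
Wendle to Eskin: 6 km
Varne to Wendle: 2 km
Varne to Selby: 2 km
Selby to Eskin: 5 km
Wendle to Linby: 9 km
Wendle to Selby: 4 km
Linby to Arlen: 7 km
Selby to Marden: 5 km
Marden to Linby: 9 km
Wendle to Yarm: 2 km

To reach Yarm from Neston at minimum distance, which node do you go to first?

Varne

Enumerating some paths:
Neston - Varne - Selby - Yarm: 4+2+3 = 9
Neston - Varne - Selby - Wendle - Yarm: 4+2+4+2 = 12
Neston - Varne - Wendle - Yarm: 4+2+2 = 8
Neston - Varne - Wendle - Selby - Yarm: 4+2+4+3 = 13
Cheapest is Neston - Varne - Wendle - Yarm at 8 km.
So from Neston the first move is to Varne.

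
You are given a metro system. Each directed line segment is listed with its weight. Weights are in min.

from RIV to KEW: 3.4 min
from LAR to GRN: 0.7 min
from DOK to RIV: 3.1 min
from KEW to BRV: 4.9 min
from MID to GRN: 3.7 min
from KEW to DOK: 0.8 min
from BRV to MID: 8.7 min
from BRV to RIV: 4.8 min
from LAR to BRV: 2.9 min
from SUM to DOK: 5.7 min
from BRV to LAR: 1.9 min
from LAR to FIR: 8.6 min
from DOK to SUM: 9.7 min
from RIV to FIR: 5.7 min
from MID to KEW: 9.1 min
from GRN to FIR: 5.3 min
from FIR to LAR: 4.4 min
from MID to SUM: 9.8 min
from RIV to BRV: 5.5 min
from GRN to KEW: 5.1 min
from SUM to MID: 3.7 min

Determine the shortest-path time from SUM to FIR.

Candidate routes:
SUM–DOK–RIV–FIR: 5.7+3.1+5.7 = 14.5
SUM–MID–GRN–KEW–DOK–RIV–FIR: 3.7+3.7+5.1+0.8+3.1+5.7 = 22.1
SUM–DOK–RIV–BRV–LAR–GRN–FIR: 5.7+3.1+5.5+1.9+0.7+5.3 = 22.2
SUM–MID–GRN–FIR: 3.7+3.7+5.3 = 12.7
The minimum is 12.7 min via SUM–MID–GRN–FIR.

12.7 min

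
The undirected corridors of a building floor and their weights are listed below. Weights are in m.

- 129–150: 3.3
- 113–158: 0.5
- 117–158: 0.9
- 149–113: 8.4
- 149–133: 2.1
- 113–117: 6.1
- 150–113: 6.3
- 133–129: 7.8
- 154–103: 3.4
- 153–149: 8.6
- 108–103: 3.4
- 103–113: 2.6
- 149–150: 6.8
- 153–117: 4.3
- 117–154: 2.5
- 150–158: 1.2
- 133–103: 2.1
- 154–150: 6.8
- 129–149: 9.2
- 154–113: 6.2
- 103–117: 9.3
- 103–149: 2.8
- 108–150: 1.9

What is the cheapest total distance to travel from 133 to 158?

5.2 m

Settle nodes by increasing distance from 133:
133: 0
149: 2.1  (via 133)
103: 2.1  (via 133)
113: 4.7  (via 103)
158: 5.2  (via 113)
Shortest route: 133–103–113–158 = 5.2 m.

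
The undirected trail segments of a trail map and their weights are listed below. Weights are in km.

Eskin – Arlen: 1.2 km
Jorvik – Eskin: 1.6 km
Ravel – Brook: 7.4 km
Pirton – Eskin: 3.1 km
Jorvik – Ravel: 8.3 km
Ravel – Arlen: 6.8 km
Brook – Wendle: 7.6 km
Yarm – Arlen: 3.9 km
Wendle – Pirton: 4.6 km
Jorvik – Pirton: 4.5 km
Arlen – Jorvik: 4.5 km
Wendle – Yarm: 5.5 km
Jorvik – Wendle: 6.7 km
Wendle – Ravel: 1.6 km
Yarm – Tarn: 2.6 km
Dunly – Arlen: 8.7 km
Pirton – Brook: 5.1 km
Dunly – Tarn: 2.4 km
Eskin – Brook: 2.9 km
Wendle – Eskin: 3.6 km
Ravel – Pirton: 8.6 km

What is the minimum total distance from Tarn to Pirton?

10.8 km

Compare a few routes:
Tarn - Yarm - Wendle - Pirton: 2.6+5.5+4.6 = 12.7
Tarn - Yarm - Arlen - Eskin - Pirton: 2.6+3.9+1.2+3.1 = 10.8
Cheapest is Tarn - Yarm - Arlen - Eskin - Pirton at 10.8 km.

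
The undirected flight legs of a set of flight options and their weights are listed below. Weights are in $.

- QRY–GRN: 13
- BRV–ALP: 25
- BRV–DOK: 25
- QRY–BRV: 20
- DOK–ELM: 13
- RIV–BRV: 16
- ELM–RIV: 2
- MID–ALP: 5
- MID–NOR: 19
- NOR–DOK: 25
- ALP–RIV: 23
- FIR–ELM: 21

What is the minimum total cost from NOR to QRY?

$69

Compare a few routes:
NOR–DOK–BRV–QRY: 25+25+20 = 70
NOR–MID–ALP–BRV–QRY: 19+5+25+20 = 69
The minimum is $69 via NOR–MID–ALP–BRV–QRY.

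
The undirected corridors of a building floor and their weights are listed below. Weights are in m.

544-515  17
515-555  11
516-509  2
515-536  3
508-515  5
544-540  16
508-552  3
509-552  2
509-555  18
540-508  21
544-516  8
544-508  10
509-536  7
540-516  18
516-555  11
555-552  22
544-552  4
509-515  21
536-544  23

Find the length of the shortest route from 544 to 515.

12 m

Enumerating some paths:
544 - 508 - 515: 10+5 = 15
544 - 552 - 508 - 515: 4+3+5 = 12
The minimum is 12 m via 544 - 552 - 508 - 515.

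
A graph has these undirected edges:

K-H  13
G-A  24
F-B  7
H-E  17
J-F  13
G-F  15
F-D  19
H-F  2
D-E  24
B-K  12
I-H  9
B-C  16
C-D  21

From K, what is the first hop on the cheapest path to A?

H

Candidate routes:
K–H–F–G–A: 13+2+15+24 = 54
K–B–F–G–A: 12+7+15+24 = 58
The minimum is 54 via K–H–F–G–A.
So from K the first move is to H.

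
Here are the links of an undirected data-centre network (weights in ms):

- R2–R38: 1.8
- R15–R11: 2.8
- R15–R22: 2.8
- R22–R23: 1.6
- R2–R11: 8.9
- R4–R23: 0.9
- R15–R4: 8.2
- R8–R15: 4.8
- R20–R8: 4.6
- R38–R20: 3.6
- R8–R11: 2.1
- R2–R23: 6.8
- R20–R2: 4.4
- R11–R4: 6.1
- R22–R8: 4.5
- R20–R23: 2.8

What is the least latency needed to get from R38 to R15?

Compare a few routes:
R38 - R2 - R23 - R22 - R15: 1.8+6.8+1.6+2.8 = 13
R38 - R20 - R23 - R22 - R15: 3.6+2.8+1.6+2.8 = 10.8
The minimum is 10.8 ms via R38 - R20 - R23 - R22 - R15.

10.8 ms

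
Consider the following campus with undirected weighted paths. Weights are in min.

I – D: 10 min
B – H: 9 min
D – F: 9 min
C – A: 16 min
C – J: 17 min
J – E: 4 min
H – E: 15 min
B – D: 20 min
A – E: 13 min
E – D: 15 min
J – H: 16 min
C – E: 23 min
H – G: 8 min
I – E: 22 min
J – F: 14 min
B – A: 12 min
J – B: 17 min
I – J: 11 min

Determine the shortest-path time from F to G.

Running Dijkstra from F:
F: 0
D: 9  (via F)
J: 14  (via F)
E: 18  (via J)
I: 19  (via D)
B: 29  (via D)
H: 30  (via J)
A: 31  (via E)
C: 31  (via J)
G: 38  (via H)
Shortest route: F–J–H–G = 38 min.

38 min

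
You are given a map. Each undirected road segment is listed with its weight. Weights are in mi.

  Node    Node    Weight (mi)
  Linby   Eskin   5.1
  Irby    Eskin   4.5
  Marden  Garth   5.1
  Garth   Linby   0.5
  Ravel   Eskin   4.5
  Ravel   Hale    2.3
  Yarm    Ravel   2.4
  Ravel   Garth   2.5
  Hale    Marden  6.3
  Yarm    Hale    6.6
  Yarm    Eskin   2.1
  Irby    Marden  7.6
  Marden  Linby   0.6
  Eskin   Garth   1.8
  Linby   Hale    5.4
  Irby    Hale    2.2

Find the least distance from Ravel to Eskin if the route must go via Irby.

Best Ravel to Irby: Ravel → Hale → Irby costing 4.5
Best Irby to Eskin: Irby → Eskin costing 4.5
Total via Irby: 4.5 + 4.5 = 9 mi.

9 mi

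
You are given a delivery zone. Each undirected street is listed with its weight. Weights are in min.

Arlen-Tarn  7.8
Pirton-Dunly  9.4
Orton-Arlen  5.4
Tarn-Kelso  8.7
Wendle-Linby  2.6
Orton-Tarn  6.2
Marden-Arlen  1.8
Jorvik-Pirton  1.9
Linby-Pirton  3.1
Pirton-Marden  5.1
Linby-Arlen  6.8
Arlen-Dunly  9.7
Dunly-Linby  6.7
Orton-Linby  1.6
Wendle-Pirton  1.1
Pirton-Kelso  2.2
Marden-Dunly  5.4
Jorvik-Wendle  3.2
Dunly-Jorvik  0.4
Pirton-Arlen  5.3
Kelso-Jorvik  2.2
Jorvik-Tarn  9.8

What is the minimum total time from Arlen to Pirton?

Enumerating some paths:
Arlen → Marden → Dunly → Jorvik → Pirton: 1.8+5.4+0.4+1.9 = 9.5
Arlen → Marden → Pirton: 1.8+5.1 = 6.9
Arlen → Pirton: 5.3 = 5.3
The minimum is 5.3 min via Arlen → Pirton.

5.3 min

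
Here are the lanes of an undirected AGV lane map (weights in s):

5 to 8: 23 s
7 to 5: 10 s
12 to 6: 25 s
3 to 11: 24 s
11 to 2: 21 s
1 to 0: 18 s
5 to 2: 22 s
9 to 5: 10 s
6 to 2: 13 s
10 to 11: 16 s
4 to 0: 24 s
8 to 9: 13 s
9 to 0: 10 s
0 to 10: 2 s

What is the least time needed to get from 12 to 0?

Candidate routes:
12–6–2–5–8–9–0: 25+13+22+23+13+10 = 106
12–6–2–11–10–0: 25+13+21+16+2 = 77
12–6–2–5–9–0: 25+13+22+10+10 = 80
Cheapest is 12–6–2–11–10–0 at 77 s.

77 s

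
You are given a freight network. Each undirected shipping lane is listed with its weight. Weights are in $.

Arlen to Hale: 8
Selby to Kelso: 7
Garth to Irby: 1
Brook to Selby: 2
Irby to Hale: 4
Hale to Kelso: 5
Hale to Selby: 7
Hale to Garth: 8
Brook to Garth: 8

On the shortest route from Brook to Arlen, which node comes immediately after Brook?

Selby

Candidate routes:
Brook - Garth - Irby - Hale - Arlen: 8+1+4+8 = 21
Brook - Selby - Kelso - Hale - Arlen: 2+7+5+8 = 22
Brook - Selby - Hale - Arlen: 2+7+8 = 17
Cheapest is Brook - Selby - Hale - Arlen at $17.
So from Brook the first move is to Selby.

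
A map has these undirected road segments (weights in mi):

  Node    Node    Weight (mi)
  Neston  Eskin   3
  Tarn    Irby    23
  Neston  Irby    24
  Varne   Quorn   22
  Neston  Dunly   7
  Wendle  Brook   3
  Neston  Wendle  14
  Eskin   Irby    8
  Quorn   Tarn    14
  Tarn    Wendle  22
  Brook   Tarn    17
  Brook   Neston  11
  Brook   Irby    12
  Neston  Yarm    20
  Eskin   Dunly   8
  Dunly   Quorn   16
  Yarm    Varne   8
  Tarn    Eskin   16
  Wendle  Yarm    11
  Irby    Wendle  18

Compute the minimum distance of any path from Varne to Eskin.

Shortest distances from Varne:
Varne: 0
Yarm: 8  (via Varne)
Wendle: 19  (via Yarm)
Quorn: 22  (via Varne)
Brook: 22  (via Wendle)
Neston: 28  (via Yarm)
Eskin: 31  (via Neston)
Shortest route: Varne–Yarm–Neston–Eskin = 31 mi.

31 mi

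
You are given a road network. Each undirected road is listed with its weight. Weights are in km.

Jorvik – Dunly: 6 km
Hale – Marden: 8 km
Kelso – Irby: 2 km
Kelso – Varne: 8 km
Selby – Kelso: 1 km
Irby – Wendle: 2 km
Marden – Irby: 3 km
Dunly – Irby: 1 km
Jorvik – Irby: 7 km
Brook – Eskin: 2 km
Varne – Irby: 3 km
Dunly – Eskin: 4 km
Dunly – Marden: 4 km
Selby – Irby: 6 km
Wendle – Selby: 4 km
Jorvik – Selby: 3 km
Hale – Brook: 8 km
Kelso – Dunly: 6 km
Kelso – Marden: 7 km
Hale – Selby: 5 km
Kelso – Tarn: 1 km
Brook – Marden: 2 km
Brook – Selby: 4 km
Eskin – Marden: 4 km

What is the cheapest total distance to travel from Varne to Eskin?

Enumerating some paths:
Varne–Irby–Marden–Eskin: 3+3+4 = 10
Varne–Irby–Marden–Brook–Eskin: 3+3+2+2 = 10
Varne–Irby–Dunly–Eskin: 3+1+4 = 8
The minimum is 8 km via Varne–Irby–Dunly–Eskin.

8 km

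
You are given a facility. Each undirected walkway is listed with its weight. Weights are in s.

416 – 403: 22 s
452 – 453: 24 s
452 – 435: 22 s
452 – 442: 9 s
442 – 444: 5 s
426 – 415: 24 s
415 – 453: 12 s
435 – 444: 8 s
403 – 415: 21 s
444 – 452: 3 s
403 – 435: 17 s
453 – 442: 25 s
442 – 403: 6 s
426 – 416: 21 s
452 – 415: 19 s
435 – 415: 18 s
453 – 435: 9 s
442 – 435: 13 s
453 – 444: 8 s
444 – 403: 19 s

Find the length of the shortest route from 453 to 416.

Running Dijkstra from 453:
453: 0
444: 8  (via 453)
435: 9  (via 453)
452: 11  (via 444)
415: 12  (via 453)
442: 13  (via 444)
403: 19  (via 442)
426: 36  (via 415)
416: 41  (via 403)
Shortest route: 453–444–442–403–416 = 41 s.

41 s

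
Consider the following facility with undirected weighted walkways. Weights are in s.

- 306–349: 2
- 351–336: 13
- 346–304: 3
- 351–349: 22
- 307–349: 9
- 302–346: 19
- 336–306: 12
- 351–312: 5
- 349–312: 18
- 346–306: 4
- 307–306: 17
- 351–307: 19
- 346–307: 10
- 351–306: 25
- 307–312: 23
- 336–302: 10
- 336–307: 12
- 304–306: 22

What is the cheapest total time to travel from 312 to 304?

27 s

Running Dijkstra from 312:
312: 0
351: 5  (via 312)
349: 18  (via 312)
336: 18  (via 351)
306: 20  (via 349)
307: 23  (via 312)
346: 24  (via 306)
304: 27  (via 346)
Shortest route: 312 → 349 → 306 → 346 → 304 = 27 s.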